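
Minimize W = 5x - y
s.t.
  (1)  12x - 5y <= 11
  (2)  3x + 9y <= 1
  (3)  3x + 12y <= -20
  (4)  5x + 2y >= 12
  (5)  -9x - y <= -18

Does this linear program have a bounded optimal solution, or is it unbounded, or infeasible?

infeasible

The boundaries 3x + 9y = 1 and 3x + 12y = -20 meet at (64/3, -7), but that point violates 12x - 5y ≤ 11. Every candidate vertex is excluded by some other constraint, so the feasible region is empty.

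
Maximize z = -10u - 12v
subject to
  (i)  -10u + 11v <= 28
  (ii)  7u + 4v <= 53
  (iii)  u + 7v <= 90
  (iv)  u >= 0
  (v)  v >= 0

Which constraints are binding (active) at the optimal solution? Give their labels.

Vertices and z = -10u - 12v:
  (157/39, 242/39) → z = -4474/39
  (0, 28/11) → z = -336/11
  (53/7, 0) → z = -530/7
  (0, 0) → z = 0

The maximum is at (0, 0). Substituting into each constraint, equality holds for (iv) and (v); the remaining constraints have slack.

(iv) and (v)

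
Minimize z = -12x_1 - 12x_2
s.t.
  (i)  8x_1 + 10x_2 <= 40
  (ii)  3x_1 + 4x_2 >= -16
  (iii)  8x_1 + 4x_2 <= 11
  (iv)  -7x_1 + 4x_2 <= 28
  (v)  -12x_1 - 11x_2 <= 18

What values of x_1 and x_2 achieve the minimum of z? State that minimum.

x_1 = -25/24, x_2 = 29/6, minimum z = -91/2

Vertices and z = -12x_1 - 12x_2:
  (-25/24, 29/6) → z = -91/2
  (-20/17, 84/17) → z = -768/17
  (193/40, -69/10) → z = 249/10
  (-76/25, 42/25) → z = 408/25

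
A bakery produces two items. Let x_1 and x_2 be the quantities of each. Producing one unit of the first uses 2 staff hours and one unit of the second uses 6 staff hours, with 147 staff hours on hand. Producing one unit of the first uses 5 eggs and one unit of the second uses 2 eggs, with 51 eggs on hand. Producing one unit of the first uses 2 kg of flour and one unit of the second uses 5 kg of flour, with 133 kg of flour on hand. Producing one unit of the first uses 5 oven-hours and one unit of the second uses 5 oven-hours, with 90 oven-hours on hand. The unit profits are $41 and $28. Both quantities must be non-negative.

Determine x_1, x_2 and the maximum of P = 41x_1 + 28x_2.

x_1 = 5, x_2 = 13, maximum P = 569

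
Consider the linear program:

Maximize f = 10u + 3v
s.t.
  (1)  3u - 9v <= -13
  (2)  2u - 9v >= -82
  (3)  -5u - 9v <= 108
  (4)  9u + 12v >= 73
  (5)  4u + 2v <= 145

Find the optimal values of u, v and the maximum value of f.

Corner points and f = 10u + 3v:
  (167/39, 112/39) → f = 2006/39
  (1279/42, 487/42) → f = 14251/42
  (-109/35, 884/105) → f = -206/35
  (1141/40, 309/20) → f = 1658/5

The binding constraints are 3u - 9v = -13 and 4u + 2v = 145.
Solving simultaneously gives u = 1279/42, v = 487/42.

u = 1279/42, v = 487/42, maximum f = 14251/42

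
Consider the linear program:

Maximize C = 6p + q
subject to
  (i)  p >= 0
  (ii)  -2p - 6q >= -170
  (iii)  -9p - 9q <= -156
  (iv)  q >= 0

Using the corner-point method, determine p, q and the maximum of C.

Vertices and C = 6p + q:
  (0, 85/3) → C = 85/3
  (0, 52/3) → C = 52/3
  (85, 0) → C = 510
  (52/3, 0) → C = 104

The binding constraints are -2p - 6q = -170 and q = 0.
Solving simultaneously gives p = 85, q = 0.

p = 85, q = 0, maximum C = 510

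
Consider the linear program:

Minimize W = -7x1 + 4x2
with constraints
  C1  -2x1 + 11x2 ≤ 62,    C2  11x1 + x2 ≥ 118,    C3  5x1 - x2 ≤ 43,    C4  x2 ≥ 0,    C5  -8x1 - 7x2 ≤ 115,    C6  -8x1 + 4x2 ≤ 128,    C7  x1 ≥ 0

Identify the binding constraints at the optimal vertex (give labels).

C2 and C3

Extreme points and W = -7x1 + 4x2:
  (412/41, 306/41) → W = -1660/41
  (535/53, 396/53) → W = -2161/53
  (161/16, 117/16) → W = -659/16

The minimum is at (161/16, 117/16). Substituting into each constraint, equality holds for C2 and C3; the remaining constraints have slack.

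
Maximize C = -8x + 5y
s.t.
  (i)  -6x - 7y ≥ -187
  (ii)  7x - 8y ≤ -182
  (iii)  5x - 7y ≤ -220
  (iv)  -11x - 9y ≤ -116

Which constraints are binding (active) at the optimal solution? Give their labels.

(i) and (iv)

Corner points and C = -8x + 5y:
  (-3, 205/7) → C = 1193/7
  (-871/23, 1361/23) → C = 13773/23
  (-584/61, 1500/61) → C = 12172/61

The maximum is at (-871/23, 1361/23). Substituting into each constraint, equality holds for (i) and (iv); the remaining constraints have slack.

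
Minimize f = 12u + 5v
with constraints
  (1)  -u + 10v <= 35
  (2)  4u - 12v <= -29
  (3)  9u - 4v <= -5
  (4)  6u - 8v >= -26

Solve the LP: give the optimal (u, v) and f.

u = -2, v = 7/4, minimum f = -61/4

The optimum lies where 4u - 12v = -29 and 6u - 8v = -26.
Solving simultaneously gives u = -2, v = 7/4.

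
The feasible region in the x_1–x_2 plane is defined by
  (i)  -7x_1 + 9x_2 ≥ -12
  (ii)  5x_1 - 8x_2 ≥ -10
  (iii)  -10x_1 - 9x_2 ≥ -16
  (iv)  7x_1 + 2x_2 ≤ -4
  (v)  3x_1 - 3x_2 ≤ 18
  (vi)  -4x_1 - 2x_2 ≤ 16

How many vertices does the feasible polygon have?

4

Of the 15 pairwise boundary intersections, those satisfying every inequality are:
  (-12/77, -16/11)
  (-12/5, -16/5)
  (-26/33, 25/33)
  (-74/21, -20/21)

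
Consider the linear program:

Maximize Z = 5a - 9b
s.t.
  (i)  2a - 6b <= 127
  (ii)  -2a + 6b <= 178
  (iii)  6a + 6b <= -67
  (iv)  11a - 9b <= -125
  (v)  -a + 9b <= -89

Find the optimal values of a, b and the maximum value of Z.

a = -631/16, b = -549/16, maximum Z = 893/8

Corner points and Z = 5a - 9b:
  (-631/16, -549/16) → Z = 893/8
  (-178, -89/3) → Z = -623
  (-107/5, -184/15) → Z = 17/5
The feasible region is unbounded (it extends along (-3, -1)), but Z strictly decreases along every unbounded feasible direction, so there is no improving ray and the maximum is attained at a vertex.

The optimum lies where 2a - 6b = 127 and 11a - 9b = -125.
Solving simultaneously gives a = -631/16, b = -549/16.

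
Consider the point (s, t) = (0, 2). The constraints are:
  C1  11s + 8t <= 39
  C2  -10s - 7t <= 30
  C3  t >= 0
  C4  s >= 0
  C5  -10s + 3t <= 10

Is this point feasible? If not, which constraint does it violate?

C1: 16 ≤ 39 ✓
C2: -14 ≤ 30 ✓
C3: 2 ≥ 0 ✓
C4: 0 ≥ 0 ✓
C5: 6 ≤ 10 ✓

feasible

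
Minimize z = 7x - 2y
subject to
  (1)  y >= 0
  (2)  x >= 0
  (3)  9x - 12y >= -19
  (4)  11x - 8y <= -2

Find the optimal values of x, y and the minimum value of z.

x = 0, y = 19/12, minimum z = -19/6

Feasible corners and z = 7x - 2y:
  (0, 19/12) → z = -19/6
  (0, 1/4) → z = -1/2
  (32/15, 191/60) → z = 257/30

At the optimal vertex, x = 0 and 9x - 12y = -19.
Solving simultaneously gives x = 0, y = 19/12.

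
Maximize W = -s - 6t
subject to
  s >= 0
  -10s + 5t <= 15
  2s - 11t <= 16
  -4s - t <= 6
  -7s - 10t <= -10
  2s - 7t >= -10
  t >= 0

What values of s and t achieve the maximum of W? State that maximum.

s = 10/7, t = 0, maximum W = -10/7

Vertices and W = -s - 6t:
  (0, 1) → W = -6
  (0, 10/7) → W = -60/7
  (8, 0) → W = -8
  (10/7, 0) → W = -10/7
The feasible region is unbounded (it extends along (11, 2), (7, 2)), but W strictly decreases along every unbounded feasible direction, so there is no improving ray and the maximum is attained at a vertex.

The binding constraints are -7s - 10t = -10 and t = 0.
Solving simultaneously gives s = 10/7, t = 0.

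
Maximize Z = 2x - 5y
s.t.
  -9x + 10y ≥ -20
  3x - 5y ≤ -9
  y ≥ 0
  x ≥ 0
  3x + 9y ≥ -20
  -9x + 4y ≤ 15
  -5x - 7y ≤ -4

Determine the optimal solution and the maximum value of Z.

x = 0, y = 9/5, maximum Z = -9

Vertices and Z = 2x - 5y:
  (38/3, 47/5) → Z = -65/3
  (0, 9/5) → Z = -9
  (0, 15/4) → Z = -75/4
The feasible region is unbounded (it extends along (4, 9), (10, 9)), but Z strictly decreases along every unbounded feasible direction, so there is no improving ray and the maximum is attained at a vertex.

At the optimal vertex, 3x - 5y = -9 and x = 0.
Solving simultaneously gives x = 0, y = 9/5.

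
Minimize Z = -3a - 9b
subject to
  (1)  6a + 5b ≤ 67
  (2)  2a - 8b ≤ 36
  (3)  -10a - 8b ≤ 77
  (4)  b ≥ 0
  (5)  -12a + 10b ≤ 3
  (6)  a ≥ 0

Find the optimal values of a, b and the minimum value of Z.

a = 131/24, b = 137/20, minimum Z = -3121/40

Vertices and Z = -3a - 9b:
  (67/6, 0) → Z = -67/2
  (131/24, 137/20) → Z = -3121/40
  (0, 0) → Z = 0
  (0, 3/10) → Z = -27/10

At the optimal vertex, 6a + 5b = 67 and -12a + 10b = 3.
Solving simultaneously gives a = 131/24, b = 137/20.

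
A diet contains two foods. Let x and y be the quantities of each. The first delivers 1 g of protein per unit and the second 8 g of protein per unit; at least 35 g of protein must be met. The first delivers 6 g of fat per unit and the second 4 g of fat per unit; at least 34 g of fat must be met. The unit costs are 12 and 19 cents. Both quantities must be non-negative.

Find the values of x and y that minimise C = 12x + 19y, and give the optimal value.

x = 3, y = 4, minimum C = 112

Vertices and C = 12x + 19y:
  (0, 17/2) → C = 323/2
  (35, 0) → C = 420
  (3, 4) → C = 112
The feasible region is unbounded (it extends along (0, 1), (1, 0)), but C strictly increases along every unbounded feasible direction, so there is no improving ray and the minimum is attained at a vertex.

The optimum lies where x + 8y = 35 and 6x + 4y = 34.
Solving simultaneously gives x = 3, y = 4.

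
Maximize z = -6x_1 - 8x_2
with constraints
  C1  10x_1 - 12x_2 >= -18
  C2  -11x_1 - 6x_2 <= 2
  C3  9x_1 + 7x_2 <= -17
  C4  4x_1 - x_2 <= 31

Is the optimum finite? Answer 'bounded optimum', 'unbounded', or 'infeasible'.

Feasible corners and z = -6x_1 - 8x_2:
  (88/23, -169/23) → z = 824/23
  (184/35, -349/35) → z = 1688/35
  (200/37, -347/37) → z = 1576/37
The feasible region has finitely many vertices and no improving ray; the maximum is 1688/35 at (184/35, -349/35).

bounded optimum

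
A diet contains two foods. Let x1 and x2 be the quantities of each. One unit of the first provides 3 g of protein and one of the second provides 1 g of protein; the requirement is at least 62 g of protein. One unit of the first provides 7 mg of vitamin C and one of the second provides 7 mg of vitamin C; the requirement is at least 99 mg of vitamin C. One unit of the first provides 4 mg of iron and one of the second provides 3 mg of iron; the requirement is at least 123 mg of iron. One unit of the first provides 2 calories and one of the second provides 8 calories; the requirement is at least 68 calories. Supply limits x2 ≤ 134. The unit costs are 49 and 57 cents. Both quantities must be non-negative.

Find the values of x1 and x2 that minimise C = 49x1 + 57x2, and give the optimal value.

Feasible corners and C = 49x1 + 57x2:
  (0, 62) → C = 3534
  (0, 134) → C = 7638
  (34, 0) → C = 1666
  (63/5, 121/5) → C = 9984/5
  (30, 1) → C = 1527
The feasible region is unbounded (it extends along (1, 0)), but C strictly increases along every unbounded feasible direction, so there is no improving ray and the minimum is attained at a vertex.

The optimum lies where 4x1 + 3x2 = 123 and 2x1 + 8x2 = 68.
Solving simultaneously gives x1 = 30, x2 = 1.

x1 = 30, x2 = 1, minimum C = 1527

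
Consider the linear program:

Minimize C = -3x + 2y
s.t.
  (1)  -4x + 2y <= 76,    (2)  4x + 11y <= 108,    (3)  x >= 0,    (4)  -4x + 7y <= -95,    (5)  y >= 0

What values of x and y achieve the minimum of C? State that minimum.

x = 27, y = 0, minimum C = -81

Vertices and C = -3x + 2y:
  (1801/72, 13/18) → C = -5299/72
  (27, 0) → C = -81
  (95/4, 0) → C = -285/4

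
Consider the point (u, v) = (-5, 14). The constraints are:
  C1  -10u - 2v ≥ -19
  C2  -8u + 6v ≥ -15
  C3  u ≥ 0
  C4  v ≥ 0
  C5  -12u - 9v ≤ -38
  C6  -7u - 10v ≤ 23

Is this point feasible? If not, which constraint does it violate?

not feasible — violates C3

Constraint C3: u = -5, which is not ≥ 0. All other constraints are satisfied.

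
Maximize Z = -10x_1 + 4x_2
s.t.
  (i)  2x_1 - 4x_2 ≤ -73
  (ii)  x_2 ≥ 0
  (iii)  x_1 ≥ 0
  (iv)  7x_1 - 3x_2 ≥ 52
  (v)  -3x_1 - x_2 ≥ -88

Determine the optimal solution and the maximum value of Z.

Vertices and Z = -10x_1 + 4x_2:
  (427/22, 615/22) → Z = -905/11
  (279/14, 395/14) → Z = -605/7
  (79/4, 115/4) → Z = -165/2

x_1 = 427/22, x_2 = 615/22, maximum Z = -905/11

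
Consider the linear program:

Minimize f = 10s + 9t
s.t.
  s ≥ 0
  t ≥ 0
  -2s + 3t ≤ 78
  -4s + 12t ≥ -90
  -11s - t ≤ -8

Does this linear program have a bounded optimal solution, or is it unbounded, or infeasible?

Corner points and f = 10s + 9t:
  (0, 26) → f = 234
  (0, 8) → f = 72
  (45/2, 0) → f = 225
  (8/11, 0) → f = 80/11
The feasible region has finitely many vertices and no improving ray; the minimum is 80/11 at (8/11, 0).

bounded optimum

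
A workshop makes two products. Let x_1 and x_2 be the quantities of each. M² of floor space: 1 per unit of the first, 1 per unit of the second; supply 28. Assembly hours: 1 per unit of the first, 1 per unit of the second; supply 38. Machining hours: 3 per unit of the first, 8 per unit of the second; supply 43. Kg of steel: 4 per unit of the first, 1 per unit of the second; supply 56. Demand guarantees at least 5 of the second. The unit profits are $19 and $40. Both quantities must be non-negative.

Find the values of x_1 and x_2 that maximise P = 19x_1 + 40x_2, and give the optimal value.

x_1 = 1, x_2 = 5, maximum P = 219

Extreme points and P = 19x_1 + 40x_2:
  (0, 43/8) → P = 215
  (0, 5) → P = 200
  (1, 5) → P = 219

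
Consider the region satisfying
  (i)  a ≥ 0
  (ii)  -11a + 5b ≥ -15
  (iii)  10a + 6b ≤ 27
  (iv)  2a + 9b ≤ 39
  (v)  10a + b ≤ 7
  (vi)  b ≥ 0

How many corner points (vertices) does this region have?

5

Intersecting each pair of boundary lines and keeping only the points that satisfy every inequality leaves:
  (0, 13/3)
  (0, 0)
  (3/26, 56/13)
  (3/10, 4)
  (7/10, 0)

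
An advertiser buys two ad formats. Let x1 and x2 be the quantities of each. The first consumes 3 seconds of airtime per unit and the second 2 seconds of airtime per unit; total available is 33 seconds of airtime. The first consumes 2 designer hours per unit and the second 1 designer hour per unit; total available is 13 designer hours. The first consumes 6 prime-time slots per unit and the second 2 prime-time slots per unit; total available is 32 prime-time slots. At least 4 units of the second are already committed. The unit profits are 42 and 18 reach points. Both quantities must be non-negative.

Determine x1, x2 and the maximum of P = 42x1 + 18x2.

Extreme points and P = 42x1 + 18x2:
  (0, 13) → P = 234
  (0, 4) → P = 72
  (3, 7) → P = 252
  (4, 4) → P = 240

The binding constraints are 2x1 + x2 = 13 and 6x1 + 2x2 = 32.
Solving simultaneously gives x1 = 3, x2 = 7.

x1 = 3, x2 = 7, maximum P = 252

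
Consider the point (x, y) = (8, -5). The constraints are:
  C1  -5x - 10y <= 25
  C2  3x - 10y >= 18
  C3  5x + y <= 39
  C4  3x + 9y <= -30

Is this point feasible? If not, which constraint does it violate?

Constraint C4: 3x + 9y = -21, which is not ≤ -30. All other constraints are satisfied.

not feasible — violates C4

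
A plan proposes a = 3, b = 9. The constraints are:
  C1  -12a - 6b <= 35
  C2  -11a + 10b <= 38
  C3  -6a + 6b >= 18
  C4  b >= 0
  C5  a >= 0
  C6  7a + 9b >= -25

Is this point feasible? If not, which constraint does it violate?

not feasible — violates C2

Constraint C2: -11a + 10b = 57, which is not ≤ 38. All other constraints are satisfied.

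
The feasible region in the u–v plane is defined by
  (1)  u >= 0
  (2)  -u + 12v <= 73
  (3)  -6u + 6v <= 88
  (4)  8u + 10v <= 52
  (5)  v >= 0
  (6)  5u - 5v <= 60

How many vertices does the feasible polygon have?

3

The feasible vertices (each the meet of two boundaries and inside every other half-plane) are:
  (0, 26/5)
  (0, 0)
  (13/2, 0)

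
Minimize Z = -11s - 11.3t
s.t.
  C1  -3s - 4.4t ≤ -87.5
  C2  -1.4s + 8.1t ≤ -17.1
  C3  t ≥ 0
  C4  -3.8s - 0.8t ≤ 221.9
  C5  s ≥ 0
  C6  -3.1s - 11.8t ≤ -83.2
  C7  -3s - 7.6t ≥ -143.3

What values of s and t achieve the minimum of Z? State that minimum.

s = 1433/30, t = 0, minimum Z = -15763/30

Corner points and Z = -11s - 11.3t:
  (78399/3046, 3560/1523) → Z = -942845/3046
  (175/6, 0) → Z = -1925/6
  (129069/3494, 7466/1747) → Z = -7942453/17470
  (1433/30, 0) → Z = -15763/30

At the optimal vertex, t = 0 and -3s - 7.6t = -143.3.
Solving simultaneously gives s = 1433/30, t = 0.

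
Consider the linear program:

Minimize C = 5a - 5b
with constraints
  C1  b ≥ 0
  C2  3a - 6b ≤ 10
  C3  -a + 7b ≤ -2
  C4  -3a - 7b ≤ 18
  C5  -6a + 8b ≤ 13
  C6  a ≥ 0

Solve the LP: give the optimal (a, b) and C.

a = 2, b = 0, minimum C = 10

Feasible corners and C = 5a - 5b:
  (10/3, 0) → C = 50/3
  (2, 0) → C = 10
  (58/15, 4/15) → C = 18

The optimum lies where b = 0 and -a + 7b = -2.
Solving simultaneously gives a = 2, b = 0.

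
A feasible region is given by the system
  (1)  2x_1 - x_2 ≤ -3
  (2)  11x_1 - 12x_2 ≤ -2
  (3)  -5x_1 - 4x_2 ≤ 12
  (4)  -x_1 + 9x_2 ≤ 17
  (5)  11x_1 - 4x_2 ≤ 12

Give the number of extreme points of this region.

3

Pairwise boundary intersections that survive every other constraint:
  (-24/13, -9/13)
  (-10/17, 31/17)
  (-176/49, 73/49)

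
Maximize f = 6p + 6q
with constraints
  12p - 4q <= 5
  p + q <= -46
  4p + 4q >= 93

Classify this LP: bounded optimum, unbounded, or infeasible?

Constraints p + q ≤ -46 and 4p + 4q ≥ 93 have parallel boundaries but demand opposite sides — no point can satisfy both, so the region is empty.

infeasible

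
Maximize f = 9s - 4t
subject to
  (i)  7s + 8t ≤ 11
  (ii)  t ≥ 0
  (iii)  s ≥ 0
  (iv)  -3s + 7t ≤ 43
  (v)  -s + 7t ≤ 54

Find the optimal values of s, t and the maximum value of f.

s = 11/7, t = 0, maximum f = 99/7

Extreme points and f = 9s - 4t:
  (11/7, 0) → f = 99/7
  (0, 11/8) → f = -11/2
  (0, 0) → f = 0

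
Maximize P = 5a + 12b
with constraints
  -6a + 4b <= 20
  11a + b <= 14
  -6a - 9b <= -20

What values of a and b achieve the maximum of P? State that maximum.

a = 18/25, b = 152/25, maximum P = 1914/25

Extreme points and P = 5a + 12b:
  (18/25, 152/25) → P = 1914/25
  (-50/39, 40/13) → P = 1190/39
  (106/93, 136/93) → P = 2162/93

At the optimal vertex, -6a + 4b = 20 and 11a + b = 14.
Solving simultaneously gives a = 18/25, b = 152/25.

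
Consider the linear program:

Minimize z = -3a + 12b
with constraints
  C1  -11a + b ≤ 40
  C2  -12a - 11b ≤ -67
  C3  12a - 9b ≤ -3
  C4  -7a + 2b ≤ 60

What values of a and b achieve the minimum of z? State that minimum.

a = 19/8, b = 7/2, minimum z = 279/8

Feasible corners and z = -3a + 12b:
  (-373/133, 1217/133) → z = 15723/133
  (-4/3, 76/3) → z = 308
  (19/8, 7/2) → z = 279/8
The feasible region is unbounded (it extends along (2, 7), (3, 4)), but z strictly increases along every unbounded feasible direction, so there is no improving ray and the minimum is attained at a vertex.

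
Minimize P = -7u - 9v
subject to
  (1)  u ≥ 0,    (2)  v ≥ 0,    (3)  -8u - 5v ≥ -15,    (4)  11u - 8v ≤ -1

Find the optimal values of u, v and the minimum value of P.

u = 0, v = 3, minimum P = -27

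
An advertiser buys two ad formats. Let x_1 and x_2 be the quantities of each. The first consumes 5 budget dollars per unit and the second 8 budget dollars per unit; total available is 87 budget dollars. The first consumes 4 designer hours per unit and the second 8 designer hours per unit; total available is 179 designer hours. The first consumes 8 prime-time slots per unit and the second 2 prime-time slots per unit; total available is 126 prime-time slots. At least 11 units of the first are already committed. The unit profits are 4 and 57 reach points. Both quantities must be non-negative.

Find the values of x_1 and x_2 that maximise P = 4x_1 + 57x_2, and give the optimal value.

x_1 = 11, x_2 = 4, maximum P = 272

Extreme points and P = 4x_1 + 57x_2:
  (63/4, 0) → P = 63
  (11, 0) → P = 44
  (139/9, 11/9) → P = 1183/9
  (11, 4) → P = 272

The binding constraints are 5x_1 + 8x_2 = 87 and x_1 = 11.
Solving simultaneously gives x_1 = 11, x_2 = 4.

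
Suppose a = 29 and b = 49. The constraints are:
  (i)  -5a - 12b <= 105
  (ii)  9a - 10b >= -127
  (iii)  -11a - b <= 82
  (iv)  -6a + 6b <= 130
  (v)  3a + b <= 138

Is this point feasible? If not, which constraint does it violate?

Constraint (ii): 9a - 10b = -229, which is not ≥ -127. All other constraints are satisfied.

not feasible — violates (ii)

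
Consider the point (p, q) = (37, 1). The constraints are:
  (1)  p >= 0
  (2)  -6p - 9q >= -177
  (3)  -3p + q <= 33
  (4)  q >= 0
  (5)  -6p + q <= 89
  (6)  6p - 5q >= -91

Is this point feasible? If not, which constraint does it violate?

Constraint (2): -6p - 9q = -231, which is not ≥ -177. All other constraints are satisfied.

not feasible — violates (2)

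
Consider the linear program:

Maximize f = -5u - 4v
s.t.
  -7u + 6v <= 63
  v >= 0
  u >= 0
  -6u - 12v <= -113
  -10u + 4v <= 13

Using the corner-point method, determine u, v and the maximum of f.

u = 37/18, v = 151/18, maximum f = -263/6

Corner points and f = -5u - 4v:
  (87/16, 539/32) → f = -1513/16
  (113/6, 0) → f = -565/6
  (37/18, 151/18) → f = -263/6
The feasible region is unbounded (it extends along (6, 7), (1, 0)), but f strictly decreases along every unbounded feasible direction, so there is no improving ray and the maximum is attained at a vertex.

The optimum lies where -6u - 12v = -113 and -10u + 4v = 13.
Solving simultaneously gives u = 37/18, v = 151/18.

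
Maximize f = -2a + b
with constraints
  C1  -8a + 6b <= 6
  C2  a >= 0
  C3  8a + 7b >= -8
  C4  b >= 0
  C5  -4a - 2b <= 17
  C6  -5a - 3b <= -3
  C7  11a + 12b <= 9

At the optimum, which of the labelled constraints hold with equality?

Feasible corners and f = -2a + b:
  (3/5, 0) → f = -6/5
  (9/11, 0) → f = -18/11
  (1/3, 4/9) → f = -2/9

The maximum is at (1/3, 4/9). Substituting into each constraint, equality holds for C6 and C7; the remaining constraints have slack.

C6 and C7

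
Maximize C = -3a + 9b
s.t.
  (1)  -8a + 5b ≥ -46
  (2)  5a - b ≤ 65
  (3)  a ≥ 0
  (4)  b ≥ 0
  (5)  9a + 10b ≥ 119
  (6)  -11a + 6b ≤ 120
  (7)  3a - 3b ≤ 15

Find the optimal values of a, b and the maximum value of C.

Feasible corners and C = -3a + 9b:
  (279/17, 290/17) → C = 1773/17
  (211/25, 538/125) → C = 1677/125
  (510/19, 1315/19) → C = 10305/19
  (0, 119/10) → C = 1071/10
  (0, 20) → C = 180

The binding constraints are 5a - b = 65 and -11a + 6b = 120.
Solving simultaneously gives a = 510/19, b = 1315/19.

a = 510/19, b = 1315/19, maximum C = 10305/19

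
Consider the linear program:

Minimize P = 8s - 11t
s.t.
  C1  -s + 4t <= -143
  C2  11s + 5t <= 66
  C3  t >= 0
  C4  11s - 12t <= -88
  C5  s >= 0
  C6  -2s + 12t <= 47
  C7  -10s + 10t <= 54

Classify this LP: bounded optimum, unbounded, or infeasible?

The boundaries -2s + 12t = 47 and -10s + 10t = 54 meet at (-89/50, 181/50), but that point violates -s + 4t ≤ -143. Every candidate vertex is excluded by some other constraint, so the feasible region is empty.

infeasible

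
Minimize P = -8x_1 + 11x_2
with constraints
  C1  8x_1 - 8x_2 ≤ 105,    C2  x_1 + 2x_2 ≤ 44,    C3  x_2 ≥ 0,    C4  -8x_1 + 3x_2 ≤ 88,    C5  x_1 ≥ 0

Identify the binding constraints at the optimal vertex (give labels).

C1 and C3

Vertices and P = -8x_1 + 11x_2:
  (281/12, 247/24) → P = -593/8
  (105/8, 0) → P = -105
  (0, 22) → P = 242
  (0, 0) → P = 0

The minimum is at (105/8, 0). Substituting into each constraint, equality holds for C1 and C3; the remaining constraints have slack.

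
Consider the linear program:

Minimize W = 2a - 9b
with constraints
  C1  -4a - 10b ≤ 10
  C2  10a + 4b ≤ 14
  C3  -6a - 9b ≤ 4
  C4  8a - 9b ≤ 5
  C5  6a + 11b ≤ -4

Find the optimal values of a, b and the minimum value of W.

a = -2/3, b = 0, minimum W = -4/3

The binding constraints are -6a - 9b = 4 and 6a + 11b = -4.
Solving simultaneously gives a = -2/3, b = 0.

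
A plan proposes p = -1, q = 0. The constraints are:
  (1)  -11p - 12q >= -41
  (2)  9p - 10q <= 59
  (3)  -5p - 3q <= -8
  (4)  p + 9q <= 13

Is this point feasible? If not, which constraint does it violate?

not feasible — violates (3)

Constraint (3): -5p - 3q = 5, which is not ≤ -8. All other constraints are satisfied.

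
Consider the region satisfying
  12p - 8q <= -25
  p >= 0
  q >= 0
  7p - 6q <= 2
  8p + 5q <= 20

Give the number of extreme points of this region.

Of the 10 pairwise boundary intersections, those satisfying every inequality are:
  (0, 25/8)
  (35/124, 110/31)
  (0, 4)

3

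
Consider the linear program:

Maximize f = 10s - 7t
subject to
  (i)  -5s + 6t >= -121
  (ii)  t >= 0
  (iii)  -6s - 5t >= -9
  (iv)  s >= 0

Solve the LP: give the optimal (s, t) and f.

s = 3/2, t = 0, maximum f = 15

Extreme points and f = 10s - 7t:
  (3/2, 0) → f = 15
  (0, 0) → f = 0
  (0, 9/5) → f = -63/5

The optimum lies where t = 0 and -6s - 5t = -9.
Solving simultaneously gives s = 3/2, t = 0.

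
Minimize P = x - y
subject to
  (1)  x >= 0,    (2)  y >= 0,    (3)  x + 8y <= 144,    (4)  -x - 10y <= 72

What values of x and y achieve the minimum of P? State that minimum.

x = 0, y = 18, minimum P = -18

Corner points and P = x - y:
  (0, 0) → P = 0
  (0, 18) → P = -18
  (144, 0) → P = 144

The optimum lies where x = 0 and x + 8y = 144.
Solving simultaneously gives x = 0, y = 18.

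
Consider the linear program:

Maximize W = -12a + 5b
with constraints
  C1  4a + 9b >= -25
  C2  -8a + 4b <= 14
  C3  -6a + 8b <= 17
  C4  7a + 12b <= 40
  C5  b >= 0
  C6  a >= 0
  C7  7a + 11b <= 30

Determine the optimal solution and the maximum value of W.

a = 0, b = 17/8, maximum W = 85/8

Feasible corners and W = -12a + 5b:
  (0, 17/8) → W = 85/8
  (53/122, 299/122) → W = 859/122
  (0, 0) → W = 0
  (30/7, 0) → W = -360/7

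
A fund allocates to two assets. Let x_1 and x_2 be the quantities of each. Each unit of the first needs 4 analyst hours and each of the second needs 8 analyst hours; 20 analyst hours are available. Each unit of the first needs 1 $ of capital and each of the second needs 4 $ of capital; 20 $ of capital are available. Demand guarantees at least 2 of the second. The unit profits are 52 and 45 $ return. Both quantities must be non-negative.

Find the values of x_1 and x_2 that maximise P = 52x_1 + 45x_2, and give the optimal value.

x_1 = 1, x_2 = 2, maximum P = 142

Vertices and P = 52x_1 + 45x_2:
  (0, 5/2) → P = 225/2
  (0, 2) → P = 90
  (1, 2) → P = 142

At the optimal vertex, 4x_1 + 8x_2 = 20 and x_2 = 2.
Solving simultaneously gives x_1 = 1, x_2 = 2.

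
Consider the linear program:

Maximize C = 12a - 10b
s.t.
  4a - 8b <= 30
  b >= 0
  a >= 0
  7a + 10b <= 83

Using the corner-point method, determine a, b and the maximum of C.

a = 241/24, b = 61/48, maximum C = 2587/24

Vertices and C = 12a - 10b:
  (15/2, 0) → C = 90
  (241/24, 61/48) → C = 2587/24
  (0, 0) → C = 0
  (0, 83/10) → C = -83

At the optimal vertex, 4a - 8b = 30 and 7a + 10b = 83.
Solving simultaneously gives a = 241/24, b = 61/48.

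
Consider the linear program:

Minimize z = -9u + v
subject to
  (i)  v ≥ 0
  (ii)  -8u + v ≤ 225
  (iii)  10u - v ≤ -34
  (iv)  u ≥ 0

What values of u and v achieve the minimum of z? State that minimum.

Corner points and z = -9u + v:
  (191/2, 989) → z = 259/2
  (0, 225) → z = 225
  (0, 34) → z = 34

At the optimal vertex, 10u - v = -34 and u = 0.
Solving simultaneously gives u = 0, v = 34.

u = 0, v = 34, minimum z = 34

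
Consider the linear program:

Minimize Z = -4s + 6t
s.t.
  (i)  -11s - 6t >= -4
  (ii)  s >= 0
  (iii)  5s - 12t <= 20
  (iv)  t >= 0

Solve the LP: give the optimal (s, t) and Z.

s = 4/11, t = 0, minimum Z = -16/11

Feasible corners and Z = -4s + 6t:
  (0, 2/3) → Z = 4
  (4/11, 0) → Z = -16/11
  (0, 0) → Z = 0

The optimum lies where -11s - 6t = -4 and t = 0.
Solving simultaneously gives s = 4/11, t = 0.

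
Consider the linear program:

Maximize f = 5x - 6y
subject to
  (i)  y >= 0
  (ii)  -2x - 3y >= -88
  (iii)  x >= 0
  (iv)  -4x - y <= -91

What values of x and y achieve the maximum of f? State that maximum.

x = 44, y = 0, maximum f = 220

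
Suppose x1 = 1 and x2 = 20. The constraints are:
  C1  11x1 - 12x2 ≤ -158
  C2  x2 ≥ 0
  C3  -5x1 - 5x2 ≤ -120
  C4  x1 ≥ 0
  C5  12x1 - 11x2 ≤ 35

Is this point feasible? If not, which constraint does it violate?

Constraint C3: -5x1 - 5x2 = -105, which is not ≤ -120. All other constraints are satisfied.

not feasible — violates C3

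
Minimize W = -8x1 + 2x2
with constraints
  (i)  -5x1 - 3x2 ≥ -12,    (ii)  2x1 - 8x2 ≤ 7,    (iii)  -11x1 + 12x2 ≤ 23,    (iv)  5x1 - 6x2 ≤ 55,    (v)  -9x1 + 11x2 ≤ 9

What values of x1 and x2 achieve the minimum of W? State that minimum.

x1 = 117/46, x2 = -11/46, minimum W = -479/23

Feasible corners and W = -8x1 + 2x2:
  (117/46, -11/46) → W = -479/23
  (105/82, 153/82) → W = -267/41
  (-149/50, -81/50) → W = 103/5

The binding constraints are -5x1 - 3x2 = -12 and 2x1 - 8x2 = 7.
Solving simultaneously gives x1 = 117/46, x2 = -11/46.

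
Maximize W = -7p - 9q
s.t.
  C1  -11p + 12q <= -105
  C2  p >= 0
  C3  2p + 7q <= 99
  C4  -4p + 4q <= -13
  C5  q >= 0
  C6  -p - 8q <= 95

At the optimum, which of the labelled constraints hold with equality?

C1 and C5

Vertices and W = -7p - 9q:
  (1923/101, 879/101) → W = -21372/101
  (105/11, 0) → W = -735/11
  (99/2, 0) → W = -693/2

The maximum is at (105/11, 0). Substituting into each constraint, equality holds for C1 and C5; the remaining constraints have slack.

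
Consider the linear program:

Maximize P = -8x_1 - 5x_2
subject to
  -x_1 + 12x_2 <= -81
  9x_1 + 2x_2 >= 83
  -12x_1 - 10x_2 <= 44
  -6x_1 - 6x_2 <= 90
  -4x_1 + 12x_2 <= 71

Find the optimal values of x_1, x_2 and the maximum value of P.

x_1 = 153/11, x_2 = -232/11, maximum P = -64/11

Feasible corners and P = -8x_1 - 5x_2:
  (579/55, -323/55) → P = -3017/55
  (153/11, -232/11) → P = -64/11
  (53, -68) → P = -84
The feasible region is unbounded (it extends along (12, 1), (1, -1)), but P strictly decreases along every unbounded feasible direction, so there is no improving ray and the maximum is attained at a vertex.

At the optimal vertex, 9x_1 + 2x_2 = 83 and -12x_1 - 10x_2 = 44.
Solving simultaneously gives x_1 = 153/11, x_2 = -232/11.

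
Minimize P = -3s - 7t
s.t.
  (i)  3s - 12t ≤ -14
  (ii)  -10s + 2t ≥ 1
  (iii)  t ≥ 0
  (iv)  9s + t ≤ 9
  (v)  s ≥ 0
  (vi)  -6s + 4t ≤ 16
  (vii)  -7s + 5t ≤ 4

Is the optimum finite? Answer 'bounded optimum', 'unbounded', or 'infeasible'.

The boundaries 3s - 12t = -14 and -10s + 2t = 1 meet at (8/57, 137/114), but that point violates -7s + 5t ≤ 4. Every candidate vertex is excluded by some other constraint, so the feasible region is empty.

infeasible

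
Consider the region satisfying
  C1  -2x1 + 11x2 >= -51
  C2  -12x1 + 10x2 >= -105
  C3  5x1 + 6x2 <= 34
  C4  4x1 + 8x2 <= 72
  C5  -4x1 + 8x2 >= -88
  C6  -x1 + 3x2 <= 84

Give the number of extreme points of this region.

5

Of the 15 pairwise boundary intersections, those satisfying every inequality are:
  (645/112, -201/56)
  (-1077/5, -219/5)
  (485/61, -117/122)
  (-10, 14)
  (-114/5, 102/5)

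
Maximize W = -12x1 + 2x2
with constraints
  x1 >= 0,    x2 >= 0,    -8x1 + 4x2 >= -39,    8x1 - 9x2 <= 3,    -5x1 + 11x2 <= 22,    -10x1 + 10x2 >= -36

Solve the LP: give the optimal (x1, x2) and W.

x1 = 0, x2 = 2, maximum W = 4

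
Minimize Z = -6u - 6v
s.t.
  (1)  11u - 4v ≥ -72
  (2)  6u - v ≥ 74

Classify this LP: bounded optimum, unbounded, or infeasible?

From the feasible point (368/13, 1246/13), moving in the direction (4, 11) keeps every constraint satisfied while Z decreases without bound.

unbounded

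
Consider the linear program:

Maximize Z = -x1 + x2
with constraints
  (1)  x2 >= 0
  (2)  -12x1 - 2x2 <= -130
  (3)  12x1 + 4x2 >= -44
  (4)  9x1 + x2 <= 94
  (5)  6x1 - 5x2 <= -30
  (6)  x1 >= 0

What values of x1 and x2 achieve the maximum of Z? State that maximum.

Extreme points and Z = -x1 + x2:
  (295/36, 95/6) → Z = 275/36
  (0, 65) → Z = 65
  (440/51, 278/17) → Z = 394/51
  (0, 94) → Z = 94

x1 = 0, x2 = 94, maximum Z = 94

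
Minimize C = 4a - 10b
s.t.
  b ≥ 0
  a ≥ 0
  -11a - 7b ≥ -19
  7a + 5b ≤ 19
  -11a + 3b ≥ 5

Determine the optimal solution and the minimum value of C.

a = 0, b = 19/7, minimum C = -190/7

Feasible corners and C = 4a - 10b:
  (0, 19/7) → C = -190/7
  (0, 5/3) → C = -50/3
  (1/5, 12/5) → C = -116/5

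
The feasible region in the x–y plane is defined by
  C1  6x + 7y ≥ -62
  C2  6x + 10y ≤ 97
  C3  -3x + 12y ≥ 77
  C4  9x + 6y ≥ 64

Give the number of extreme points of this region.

Intersecting each pair of boundary lines and keeping only the points that satisfy every inequality leaves:
  (197/51, 251/34)
  (29/27, 163/18)
  (17/7, 295/42)

3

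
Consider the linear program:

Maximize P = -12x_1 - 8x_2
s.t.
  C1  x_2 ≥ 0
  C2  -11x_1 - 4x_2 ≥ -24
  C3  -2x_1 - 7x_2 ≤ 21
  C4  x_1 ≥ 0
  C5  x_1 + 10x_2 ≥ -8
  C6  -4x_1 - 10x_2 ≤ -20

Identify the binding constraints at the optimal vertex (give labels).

C4 and C6

Feasible corners and P = -12x_1 - 8x_2:
  (0, 6) → P = -48
  (80/47, 62/47) → P = -1456/47
  (0, 2) → P = -16

The maximum is at (0, 2). Substituting into each constraint, equality holds for C4 and C6; the remaining constraints have slack.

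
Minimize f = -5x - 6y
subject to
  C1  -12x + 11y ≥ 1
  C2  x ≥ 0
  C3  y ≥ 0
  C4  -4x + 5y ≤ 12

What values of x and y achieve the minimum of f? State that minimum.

x = 127/16, y = 35/4, minimum f = -1475/16

Extreme points and f = -5x - 6y:
  (0, 1/11) → f = -6/11
  (127/16, 35/4) → f = -1475/16
  (0, 12/5) → f = -72/5

At the optimal vertex, -12x + 11y = 1 and -4x + 5y = 12.
Solving simultaneously gives x = 127/16, y = 35/4.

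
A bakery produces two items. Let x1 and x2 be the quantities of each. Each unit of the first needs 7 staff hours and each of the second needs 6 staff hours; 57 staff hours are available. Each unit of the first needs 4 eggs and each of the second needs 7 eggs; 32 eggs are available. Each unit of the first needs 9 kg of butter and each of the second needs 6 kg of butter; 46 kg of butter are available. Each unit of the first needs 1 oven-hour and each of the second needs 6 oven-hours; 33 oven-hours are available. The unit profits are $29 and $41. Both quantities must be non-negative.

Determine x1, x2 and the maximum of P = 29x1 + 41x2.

x1 = 10/3, x2 = 8/3, maximum P = 206

The optimum lies where 4x1 + 7x2 = 32 and 9x1 + 6x2 = 46.
Solving simultaneously gives x1 = 10/3, x2 = 8/3.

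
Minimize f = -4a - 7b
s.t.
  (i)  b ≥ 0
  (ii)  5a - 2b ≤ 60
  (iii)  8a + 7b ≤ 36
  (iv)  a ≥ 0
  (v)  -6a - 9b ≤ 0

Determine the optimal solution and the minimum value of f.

At the optimal vertex, 8a + 7b = 36 and a = 0.
Solving simultaneously gives a = 0, b = 36/7.

a = 0, b = 36/7, minimum f = -36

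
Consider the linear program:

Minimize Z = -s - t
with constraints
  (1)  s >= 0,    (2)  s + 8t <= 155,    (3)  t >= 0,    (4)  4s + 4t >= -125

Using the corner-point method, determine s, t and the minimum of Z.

s = 155, t = 0, minimum Z = -155

Vertices and Z = -s - t:
  (0, 155/8) → Z = -155/8
  (0, 0) → Z = 0
  (155, 0) → Z = -155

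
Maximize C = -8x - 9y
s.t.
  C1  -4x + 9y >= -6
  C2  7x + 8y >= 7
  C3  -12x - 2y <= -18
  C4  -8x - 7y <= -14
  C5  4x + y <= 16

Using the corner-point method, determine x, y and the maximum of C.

Feasible corners and C = -8x - 9y:
  (42/25, 2/25) → C = -354/25
  (15/4, 1) → C = -39
  (49/34, 6/17) → C = -250/17
  (-7/2, 30) → C = -242

x = 42/25, y = 2/25, maximum C = -354/25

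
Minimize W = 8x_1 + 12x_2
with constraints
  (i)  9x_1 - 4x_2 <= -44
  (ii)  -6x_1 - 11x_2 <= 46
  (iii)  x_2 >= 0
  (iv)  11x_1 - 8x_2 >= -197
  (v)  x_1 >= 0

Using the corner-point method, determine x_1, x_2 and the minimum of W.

Feasible corners and W = 8x_1 + 12x_2:
  (109/7, 1289/28) → W = 677
  (0, 11) → W = 132
  (0, 197/8) → W = 591/2

At the optimal vertex, 9x_1 - 4x_2 = -44 and x_1 = 0.
Solving simultaneously gives x_1 = 0, x_2 = 11.

x_1 = 0, x_2 = 11, minimum W = 132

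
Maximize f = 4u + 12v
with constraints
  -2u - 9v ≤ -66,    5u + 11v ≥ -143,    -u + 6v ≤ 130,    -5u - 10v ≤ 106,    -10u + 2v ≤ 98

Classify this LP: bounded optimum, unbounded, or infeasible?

From the feasible point (-375/47, 428/47), moving in the direction (6, 1) keeps every constraint satisfied while f increases without bound.

unbounded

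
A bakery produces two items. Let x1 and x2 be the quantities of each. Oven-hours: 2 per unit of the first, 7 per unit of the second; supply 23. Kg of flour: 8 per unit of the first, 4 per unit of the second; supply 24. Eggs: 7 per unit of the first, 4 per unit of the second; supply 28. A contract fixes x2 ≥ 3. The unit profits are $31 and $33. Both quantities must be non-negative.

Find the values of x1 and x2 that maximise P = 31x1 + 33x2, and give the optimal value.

x1 = 1, x2 = 3, maximum P = 130

Extreme points and P = 31x1 + 33x2:
  (0, 23/7) → P = 759/7
  (0, 3) → P = 99
  (1, 3) → P = 130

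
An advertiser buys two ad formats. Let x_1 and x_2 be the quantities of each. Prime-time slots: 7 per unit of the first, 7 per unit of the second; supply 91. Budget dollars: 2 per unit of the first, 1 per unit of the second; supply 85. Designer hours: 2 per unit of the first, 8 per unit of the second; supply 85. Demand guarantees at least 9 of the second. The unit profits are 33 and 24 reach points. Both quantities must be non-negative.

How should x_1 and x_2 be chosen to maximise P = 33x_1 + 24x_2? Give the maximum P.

Feasible corners and P = 33x_1 + 24x_2:
  (0, 85/8) → P = 255
  (0, 9) → P = 216
  (19/6, 59/6) → P = 681/2
  (4, 9) → P = 348

x_1 = 4, x_2 = 9, maximum P = 348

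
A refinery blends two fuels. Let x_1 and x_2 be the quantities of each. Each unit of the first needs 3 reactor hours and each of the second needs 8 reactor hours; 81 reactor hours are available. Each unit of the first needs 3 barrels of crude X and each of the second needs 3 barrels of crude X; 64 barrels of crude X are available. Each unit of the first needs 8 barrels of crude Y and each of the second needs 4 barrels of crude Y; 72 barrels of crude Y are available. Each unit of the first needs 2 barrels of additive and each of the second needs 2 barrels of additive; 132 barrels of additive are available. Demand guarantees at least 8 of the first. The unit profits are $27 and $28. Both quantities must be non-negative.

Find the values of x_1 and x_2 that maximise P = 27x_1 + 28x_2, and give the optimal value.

Feasible corners and P = 27x_1 + 28x_2:
  (9, 0) → P = 243
  (8, 0) → P = 216
  (8, 2) → P = 272

x_1 = 8, x_2 = 2, maximum P = 272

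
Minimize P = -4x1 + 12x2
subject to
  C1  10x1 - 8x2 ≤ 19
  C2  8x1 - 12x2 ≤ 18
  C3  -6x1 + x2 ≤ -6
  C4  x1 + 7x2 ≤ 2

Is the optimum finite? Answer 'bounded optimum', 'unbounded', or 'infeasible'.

Vertices and P = -4x1 + 12x2:
  (3/2, -1/2) → P = -12
  (149/78, 1/78) → P = -292/39
  (27/32, -15/16) → P = -117/8
  (44/43, 6/43) → P = -104/43
The feasible region has finitely many vertices and no improving ray; the minimum is -117/8 at (27/32, -15/16).

bounded optimum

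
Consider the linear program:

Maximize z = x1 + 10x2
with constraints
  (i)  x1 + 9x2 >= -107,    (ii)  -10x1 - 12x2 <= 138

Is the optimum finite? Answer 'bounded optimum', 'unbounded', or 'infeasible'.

From the feasible point (7/13, -466/39), moving in the direction (-12, 10) keeps every constraint satisfied while z increases without bound.

unbounded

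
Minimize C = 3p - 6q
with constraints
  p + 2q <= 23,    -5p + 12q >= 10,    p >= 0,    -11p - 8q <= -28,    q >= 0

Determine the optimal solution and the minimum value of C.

Feasible corners and C = 3p - 6q:
  (128/11, 125/22) → C = 9/11
  (0, 23/2) → C = -69
  (64/43, 125/86) → C = -183/43
  (0, 7/2) → C = -21

The binding constraints are p + 2q = 23 and p = 0.
Solving simultaneously gives p = 0, q = 23/2.

p = 0, q = 23/2, minimum C = -69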